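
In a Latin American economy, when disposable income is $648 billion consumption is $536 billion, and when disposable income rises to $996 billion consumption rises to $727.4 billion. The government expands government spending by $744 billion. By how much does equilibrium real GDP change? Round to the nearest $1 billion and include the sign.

MPC = ΔC/ΔYd = (727.4 − 536)/(996 − 648) = 191.4/348 = 0.55.
Spending multiplier = 1/(1 − MPC) = 1/(1 − 0.55) = 1/0.45 ≈ 2.222.
ΔY = k × ΔG = (+$744 billion) / 0.45 ≈ +$1,653 billion.

+$1,653 billion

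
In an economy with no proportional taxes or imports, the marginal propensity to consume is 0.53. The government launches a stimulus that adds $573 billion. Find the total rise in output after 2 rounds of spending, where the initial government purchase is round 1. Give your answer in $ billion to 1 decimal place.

Round 1 adds ΔG = $573 billion; each later round is MPC = 0.53 times the previous.
After 2 rounds: 573 + 303.69 = ΔG·(1 − c^2)/(1 − c) = 573 × (1 − 0.2809)/0.47 ≈ $876.7 billion.

$876.7 billion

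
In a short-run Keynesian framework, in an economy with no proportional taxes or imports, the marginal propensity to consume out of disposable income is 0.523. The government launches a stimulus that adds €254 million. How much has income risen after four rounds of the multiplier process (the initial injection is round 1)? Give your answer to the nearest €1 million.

€493 million

Round 1 adds ΔG = €254 million; each later round is MPC = 0.523 times the previous.
After 4 rounds: 254 + 132.842 + 69.476366 + 36.336139418 = ΔG·(1 − c^4)/(1 − c) = 254 × (1 − 0.074818113841)/0.477 ≈ €493 million.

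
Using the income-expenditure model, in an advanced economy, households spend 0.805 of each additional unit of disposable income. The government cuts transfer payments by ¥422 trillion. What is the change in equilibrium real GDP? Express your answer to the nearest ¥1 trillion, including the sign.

The transfer change shifts disposable income by −¥422 trillion, so first-round consumption changes by c·ΔTR = 0.805 × (−¥422 trillion) = −¥339.71 trillion.
Expenditure multiplier = 1/(1 − MPC) = 1/(1 − 0.805) = 1/0.195 ≈ 5.128.
The transfer multiplier is c × k ≈ 4.128, so ΔY = k × (c·ΔTR) = (−¥339.71 trillion) / 0.195 ≈ −¥1,742 trillion.

−¥1,742 trillion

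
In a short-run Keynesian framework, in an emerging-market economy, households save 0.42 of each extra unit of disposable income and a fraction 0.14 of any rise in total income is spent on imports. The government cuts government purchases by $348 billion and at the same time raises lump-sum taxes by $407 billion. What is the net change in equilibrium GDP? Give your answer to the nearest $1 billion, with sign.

−$1,043 billion

MPC = 1 − MPS = 1 − 0.42 = 0.58.
Expenditure multiplier = 1/(1 − c + m) = 1/(1 − 0.58 + 0.14) = 1/0.56 ≈ 1.786.
ΔG contributes k·ΔG = (−$348 billion) / 0.56 ≈ −$621.4 billion.
ΔT of +$407 billion changes first-round spending by −c·ΔT = −$236.06 billion, contributing k·(−c·ΔT) = (−$236.06 billion) / 0.56 ≈ −$421.5 billion.
Net ΔY = k(ΔG − c·ΔT) = (−$584.06 billion) / 0.56 ≈ −$1,043 billion.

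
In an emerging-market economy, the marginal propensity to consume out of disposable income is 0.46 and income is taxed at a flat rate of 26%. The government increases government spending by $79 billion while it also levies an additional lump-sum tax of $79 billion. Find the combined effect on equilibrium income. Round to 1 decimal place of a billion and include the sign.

+$64.7 billion

Expenditure multiplier = 1/(1 − c(1−t)) = 1/(1 − 0.46×0.74) = 1/0.6596 ≈ 1.516.
ΔG contributes k·ΔG = (+$79 billion) / 0.6596 ≈ +$119.8 billion.
ΔT of +$79 billion changes first-round spending by −c·ΔT = −$36.34 billion, contributing k·(−c·ΔT) = (−$36.34 billion) / 0.6596 ≈ −$55.1 billion.
Net ΔY = k(ΔG − c·ΔT) = (+$42.66 billion) / 0.6596 ≈ +$64.7 billion.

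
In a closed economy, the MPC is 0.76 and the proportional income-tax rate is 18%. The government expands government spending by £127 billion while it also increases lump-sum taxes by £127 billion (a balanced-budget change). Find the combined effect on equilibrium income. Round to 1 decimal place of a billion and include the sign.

+£80.9 billion

Expenditure multiplier = 1/(1 − c(1−t)) = 1/(1 − 0.76×0.82) = 1/0.3768 ≈ 2.654.
ΔG contributes k·ΔG = (+£127 billion) / 0.3768 ≈ +£337 billion.
ΔT of +£127 billion changes first-round spending by −c·ΔT = −£96.52 billion, contributing k·(−c·ΔT) = (−£96.52 billion) / 0.3768 ≈ −£256.2 billion.
Net ΔY = k(ΔG − c·ΔT) = (+£30.48 billion) / 0.3768 ≈ +£80.9 billion.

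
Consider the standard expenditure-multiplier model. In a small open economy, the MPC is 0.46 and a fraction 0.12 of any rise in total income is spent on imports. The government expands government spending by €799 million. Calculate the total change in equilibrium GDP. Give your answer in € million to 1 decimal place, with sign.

Spending multiplier = 1/(1 − c + m) = 1/(1 − 0.46 + 0.12) = 1/0.66 ≈ 1.515.
ΔY = k × ΔG = (+€799 million) / 0.66 ≈ +€1,210.6 million.

+€1,210.6 million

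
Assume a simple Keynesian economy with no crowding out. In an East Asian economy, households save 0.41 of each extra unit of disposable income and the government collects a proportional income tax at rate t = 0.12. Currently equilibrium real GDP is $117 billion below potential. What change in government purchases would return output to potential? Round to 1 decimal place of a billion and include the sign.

MPC = 1 − MPS = 1 − 0.41 = 0.59.
Spending multiplier = 1/(1 − c(1−t)) = 1/(1 − 0.59×0.88) = 1/0.4808 ≈ 2.08.
Need ΔY = +$117 billion, so ΔG = ΔY/k = (+$117 billion) × 0.4808 ≈ +$56.3 billion.
The government should increase government purchases by $56.3 billion.

+$56.3 billion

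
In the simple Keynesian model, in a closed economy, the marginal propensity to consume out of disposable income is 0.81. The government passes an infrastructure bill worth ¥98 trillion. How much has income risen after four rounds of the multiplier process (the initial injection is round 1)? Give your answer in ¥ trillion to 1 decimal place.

Round 1 adds ΔG = ¥98 trillion; each later round is MPC = 0.81 times the previous.
After 4 rounds: 98 + 79.38 + 64.2978 + 52.081218 = ΔG·(1 − c^4)/(1 − c) = 98 × (1 − 0.43046721)/0.19 ≈ ¥293.8 trillion.

¥293.8 trillion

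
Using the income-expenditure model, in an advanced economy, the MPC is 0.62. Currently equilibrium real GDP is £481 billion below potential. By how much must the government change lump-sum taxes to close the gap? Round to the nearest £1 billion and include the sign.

Spending multiplier = 1/(1 − MPC) = 1/(1 − 0.62) = 1/0.38 ≈ 2.632.
Tax multiplier = −c·k = −0.62/0.38 ≈ −1.632. Need ΔY = +£481 billion, so ΔT = ΔY/(−c·k) = −(+£481 billion) × 0.38 / 0.62 ≈ −£295 billion.
The government should cut lump-sum taxes by £295 billion.

−£295 billion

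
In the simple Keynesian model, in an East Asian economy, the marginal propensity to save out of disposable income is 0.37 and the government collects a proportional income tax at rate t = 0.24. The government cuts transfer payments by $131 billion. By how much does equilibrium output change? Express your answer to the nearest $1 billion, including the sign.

MPC = 1 − MPS = 1 − 0.37 = 0.63.
The transfer change shifts disposable income by −$131 billion, so first-round consumption changes by c·ΔTR = 0.63 × (−$131 billion) = −$82.53 billion.
Expenditure multiplier = 1/(1 − c(1−t)) = 1/(1 − 0.63×0.76) = 1/0.5212 ≈ 1.919.
The transfer multiplier is c × k ≈ 1.209, so ΔY = k × (c·ΔTR) = (−$82.53 billion) / 0.5212 ≈ −$158 billion.

−$158 billion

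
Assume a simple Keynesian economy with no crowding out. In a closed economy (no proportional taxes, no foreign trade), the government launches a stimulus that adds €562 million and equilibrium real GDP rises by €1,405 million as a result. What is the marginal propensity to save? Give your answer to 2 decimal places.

0.40

Implied spending multiplier k = ΔY/ΔG = 1,405/562 = 2.5.
Since k = 1/(1 − MPC), MPC = 1 − 1/k = 1 − ΔG/ΔY = 1 − 562/1,405 = 0.60.
MPS = 1 − MPC = 0.40.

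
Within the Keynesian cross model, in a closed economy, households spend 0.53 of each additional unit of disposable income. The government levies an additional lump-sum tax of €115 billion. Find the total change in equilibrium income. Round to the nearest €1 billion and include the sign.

A lump-sum tax change of +€115 billion shifts disposable income by −€115 billion; first-round consumption changes by −c × ΔT = −0.53 × (+€115 billion) = −€60.95 billion.
Expenditure multiplier = 1/(1 − MPC) = 1/(1 − 0.53) = 1/0.47 ≈ 2.128.
The tax multiplier is −c × k ≈ −1.128, so ΔY = k × (−c·ΔT) = (−€60.95 billion) / 0.47 ≈ −€130 billion.

−€130 billion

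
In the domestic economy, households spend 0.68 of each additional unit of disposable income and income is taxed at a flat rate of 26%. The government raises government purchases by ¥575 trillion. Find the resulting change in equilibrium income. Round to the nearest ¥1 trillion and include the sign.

+¥1,157 trillion

Expenditure multiplier = 1/(1 − c(1−t)) = 1/(1 − 0.68×0.74) = 1/0.4968 ≈ 2.013.
ΔY = k × ΔG = (+¥575 trillion) / 0.4968 ≈ +¥1,157 trillion.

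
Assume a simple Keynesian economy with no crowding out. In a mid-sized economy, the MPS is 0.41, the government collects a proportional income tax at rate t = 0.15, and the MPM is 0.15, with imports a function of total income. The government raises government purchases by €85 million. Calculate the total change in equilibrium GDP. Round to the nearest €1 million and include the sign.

+€131 million

MPC = 1 − MPS = 1 − 0.41 = 0.59.
Government-spending multiplier = 1/(1 − c(1−t) + m) = 1/(1 − 0.59×0.85 + 0.15) = 1/0.6485 ≈ 1.542.
ΔY = k × ΔG = (+€85 million) / 0.6485 ≈ +€131 million.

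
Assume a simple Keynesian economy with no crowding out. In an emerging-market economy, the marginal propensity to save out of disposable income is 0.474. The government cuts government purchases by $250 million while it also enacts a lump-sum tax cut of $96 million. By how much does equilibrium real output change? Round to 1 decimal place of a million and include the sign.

MPC = 1 − MPS = 1 − 0.474 = 0.526.
Expenditure multiplier = 1/(1 − MPC) = 1/(1 − 0.526) = 1/0.474 ≈ 2.11.
ΔG contributes k·ΔG = (−$250 million) / 0.474 ≈ −$527.4 million.
ΔT of −$96 million changes first-round spending by −c·ΔT = +$50.496 million, contributing k·(−c·ΔT) = (+$50.496 million) / 0.474 ≈ +$106.5 million.
Net ΔY = k(ΔG − c·ΔT) = (−$199.504 million) / 0.474 ≈ −$420.9 million.

−$420.9 million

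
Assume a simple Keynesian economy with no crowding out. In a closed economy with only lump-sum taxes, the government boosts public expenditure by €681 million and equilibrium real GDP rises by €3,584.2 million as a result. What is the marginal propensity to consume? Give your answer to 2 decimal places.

0.81

Implied spending multiplier k = ΔY/ΔG = 3,584.2/681 ≈ 5.2631.
Since k = 1/(1 − MPC), MPC = 1 − 1/k = 1 − ΔG/ΔY = 1 − 681/3,584.2 ≈ 0.81.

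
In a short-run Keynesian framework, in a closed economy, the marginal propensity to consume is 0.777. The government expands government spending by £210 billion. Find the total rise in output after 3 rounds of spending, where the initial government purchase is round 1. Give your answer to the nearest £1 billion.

£500 billion

Round 1 adds ΔG = £210 billion; each later round is MPC = 0.777 times the previous.
After 3 rounds: 210 + 163.17 + 126.78309 = ΔG·(1 − c^3)/(1 − c) = 210 × (1 − 0.469097433)/0.223 ≈ £500 billion.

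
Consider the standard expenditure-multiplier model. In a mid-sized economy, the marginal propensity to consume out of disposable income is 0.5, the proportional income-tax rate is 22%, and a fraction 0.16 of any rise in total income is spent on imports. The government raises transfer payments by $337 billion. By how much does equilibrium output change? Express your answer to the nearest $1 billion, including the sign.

The transfer change shifts disposable income by +$337 billion, so first-round consumption changes by c·ΔTR = 0.5 × (+$337 billion) = +$168.5 billion.
Expenditure multiplier = 1/(1 − c(1−t) + m) = 1/(1 − 0.5×0.78 + 0.16) = 1/0.77 ≈ 1.299.
The transfer multiplier is c × k ≈ 0.649, so ΔY = k × (c·ΔTR) = (+$168.5 billion) / 0.77 ≈ +$219 billion.

+$219 billion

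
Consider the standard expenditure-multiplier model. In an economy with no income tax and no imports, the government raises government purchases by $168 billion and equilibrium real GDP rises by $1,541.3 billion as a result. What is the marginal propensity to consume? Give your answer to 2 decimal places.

0.89

Implied spending multiplier k = ΔY/ΔG = 1,541.3/168 ≈ 9.1744.
Since k = 1/(1 − MPC), MPC = 1 − 1/k = 1 − ΔG/ΔY = 1 − 168/1,541.3 ≈ 0.89.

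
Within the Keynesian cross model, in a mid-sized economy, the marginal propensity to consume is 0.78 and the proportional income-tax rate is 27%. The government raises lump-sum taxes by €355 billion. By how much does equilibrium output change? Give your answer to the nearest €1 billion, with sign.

A lump-sum tax change of +€355 billion shifts disposable income by −€355 billion; first-round consumption changes by −c × ΔT = −0.78 × (+€355 billion) = −€276.9 billion.
Expenditure multiplier = 1/(1 − c(1−t)) = 1/(1 − 0.78×0.73) = 1/0.4306 ≈ 2.322.
The tax multiplier is −c × k ≈ −1.811, so ΔY = k × (−c·ΔT) = (−€276.9 billion) / 0.4306 ≈ −€643 billion.

−€643 billion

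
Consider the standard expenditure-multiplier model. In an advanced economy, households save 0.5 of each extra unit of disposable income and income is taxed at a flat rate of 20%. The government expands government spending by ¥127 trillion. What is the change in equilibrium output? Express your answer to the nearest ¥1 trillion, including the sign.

MPC = 1 − MPS = 1 − 0.5 = 0.5.
Spending multiplier = 1/(1 − c(1−t)) = 1/(1 − 0.5×0.8) = 1/0.6 ≈ 1.667.
ΔY = k × ΔG = (+¥127 trillion) / 0.6 ≈ +¥212 trillion.

+¥212 trillion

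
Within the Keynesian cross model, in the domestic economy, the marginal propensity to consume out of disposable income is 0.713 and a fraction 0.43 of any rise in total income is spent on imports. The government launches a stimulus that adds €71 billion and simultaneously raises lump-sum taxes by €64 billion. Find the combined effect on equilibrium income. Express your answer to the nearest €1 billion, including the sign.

+€35 billion

Expenditure multiplier = 1/(1 − c + m) = 1/(1 − 0.713 + 0.43) = 1/0.717 ≈ 1.395.
ΔG contributes k·ΔG = (+€71 billion) / 0.717 ≈ +€99 billion.
ΔT of +€64 billion changes first-round spending by −c·ΔT = −€45.632 billion, contributing k·(−c·ΔT) = (−€45.632 billion) / 0.717 ≈ −€63.6 billion.
Net ΔY = k(ΔG − c·ΔT) = (+€25.368 billion) / 0.717 ≈ +€35 billion.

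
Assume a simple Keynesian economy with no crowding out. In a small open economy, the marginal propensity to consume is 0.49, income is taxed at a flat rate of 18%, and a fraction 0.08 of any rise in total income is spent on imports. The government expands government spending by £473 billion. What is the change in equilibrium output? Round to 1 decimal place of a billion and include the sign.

+£697.4 billion

Expenditure multiplier = 1/(1 − c(1−t) + m) = 1/(1 − 0.49×0.82 + 0.08) = 1/0.6782 ≈ 1.474.
ΔY = k × ΔG = (+£473 billion) / 0.6782 ≈ +£697.4 billion.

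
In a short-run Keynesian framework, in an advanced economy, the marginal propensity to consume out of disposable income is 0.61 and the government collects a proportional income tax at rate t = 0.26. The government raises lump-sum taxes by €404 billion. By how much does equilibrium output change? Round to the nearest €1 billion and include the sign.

A lump-sum tax change of +€404 billion shifts disposable income by −€404 billion; first-round consumption changes by −c × ΔT = −0.61 × (+€404 billion) = −€246.44 billion.
Expenditure multiplier = 1/(1 − c(1−t)) = 1/(1 − 0.61×0.74) = 1/0.5486 ≈ 1.823.
The tax multiplier is −c × k ≈ −1.112, so ΔY = k × (−c·ΔT) = (−€246.44 billion) / 0.5486 ≈ −€449 billion.

−€449 billion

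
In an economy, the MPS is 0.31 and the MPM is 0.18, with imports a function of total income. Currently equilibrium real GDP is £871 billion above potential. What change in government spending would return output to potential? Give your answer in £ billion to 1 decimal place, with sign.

MPC = 1 − MPS = 1 − 0.31 = 0.69.
Spending multiplier = 1/(1 − c + m) = 1/(1 − 0.69 + 0.18) = 1/0.49 ≈ 2.041.
Need ΔY = −£871 billion, so ΔG = ΔY/k = (−£871 billion) × 0.49 ≈ −£426.8 billion.
The government should cut government spending by £426.8 billion.

−£426.8 billion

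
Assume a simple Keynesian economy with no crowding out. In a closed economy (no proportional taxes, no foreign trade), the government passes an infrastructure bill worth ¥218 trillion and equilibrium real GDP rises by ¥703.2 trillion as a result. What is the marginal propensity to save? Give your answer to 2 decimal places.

Implied spending multiplier k = ΔY/ΔG = 703.2/218 ≈ 3.2257.
Since k = 1/(1 − MPC), MPC = 1 − 1/k = 1 − ΔG/ΔY = 1 − 218/703.2 ≈ 0.69.
MPS = 1 − MPC = 0.31.

0.31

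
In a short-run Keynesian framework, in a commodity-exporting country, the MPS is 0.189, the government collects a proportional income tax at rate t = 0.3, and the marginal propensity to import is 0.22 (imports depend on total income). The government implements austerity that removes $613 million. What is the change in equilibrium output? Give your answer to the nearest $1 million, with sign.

MPC = 1 − MPS = 1 − 0.189 = 0.811.
Government-spending multiplier = 1/(1 − c(1−t) + m) = 1/(1 − 0.811×0.7 + 0.22) = 1/0.6523 ≈ 1.533.
ΔY = k × ΔG = (−$613 million) / 0.6523 ≈ −$940 million.

−$940 million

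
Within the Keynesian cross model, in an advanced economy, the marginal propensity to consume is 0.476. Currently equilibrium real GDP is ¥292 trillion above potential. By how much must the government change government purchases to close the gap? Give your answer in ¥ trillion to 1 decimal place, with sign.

−¥153.0 trillion

Spending multiplier = 1/(1 − MPC) = 1/(1 − 0.476) = 1/0.524 ≈ 1.908.
Need ΔY = −¥292 trillion, so ΔG = ΔY/k = (−¥292 trillion) × 0.524 ≈ −¥153 trillion.
The government should cut government purchases by ¥153 trillion.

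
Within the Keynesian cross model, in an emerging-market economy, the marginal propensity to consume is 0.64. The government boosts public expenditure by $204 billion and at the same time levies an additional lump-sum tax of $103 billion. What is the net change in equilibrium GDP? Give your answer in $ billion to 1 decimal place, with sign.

+$383.6 billion

Expenditure multiplier = 1/(1 − MPC) = 1/(1 − 0.64) = 1/0.36 ≈ 2.778.
ΔG contributes k·ΔG = (+$204 billion) / 0.36 ≈ +$566.7 billion.
ΔT of +$103 billion changes first-round spending by −c·ΔT = −$65.92 billion, contributing k·(−c·ΔT) = (−$65.92 billion) / 0.36 ≈ −$183.1 billion.
Net ΔY = k(ΔG − c·ΔT) = (+$138.08 billion) / 0.36 ≈ +$383.6 billion.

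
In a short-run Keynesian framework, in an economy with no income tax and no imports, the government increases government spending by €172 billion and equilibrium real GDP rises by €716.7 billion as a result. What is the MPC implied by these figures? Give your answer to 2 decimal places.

0.76

Implied spending multiplier k = ΔY/ΔG = 716.7/172 ≈ 4.1669.
Since k = 1/(1 − MPC), MPC = 1 − 1/k = 1 − ΔG/ΔY = 1 − 172/716.7 ≈ 0.76.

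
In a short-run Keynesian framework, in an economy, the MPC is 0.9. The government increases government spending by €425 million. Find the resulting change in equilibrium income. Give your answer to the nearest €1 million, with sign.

Spending multiplier = 1/(1 − MPC) = 1/(1 − 0.9) = 1/0.1 = 10.
ΔY = k × ΔG = (+€425 million) / 0.1 = +€4,250 million.

+€4,250 million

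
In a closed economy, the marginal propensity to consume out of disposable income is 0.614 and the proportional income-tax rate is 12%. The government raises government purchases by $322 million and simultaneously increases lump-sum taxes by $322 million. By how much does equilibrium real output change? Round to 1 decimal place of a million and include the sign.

+$270.4 million

Expenditure multiplier = 1/(1 − c(1−t)) = 1/(1 − 0.614×0.88) = 1/0.45968 ≈ 2.175.
ΔG contributes k·ΔG = (+$322 million) / 0.45968 ≈ +$700.5 million.
ΔT of +$322 million changes first-round spending by −c·ΔT = −$197.708 million, contributing k·(−c·ΔT) = (−$197.708 million) / 0.45968 ≈ −$430.1 million.
Net ΔY = k(ΔG − c·ΔT) = (+$124.292 million) / 0.45968 ≈ +$270.4 million.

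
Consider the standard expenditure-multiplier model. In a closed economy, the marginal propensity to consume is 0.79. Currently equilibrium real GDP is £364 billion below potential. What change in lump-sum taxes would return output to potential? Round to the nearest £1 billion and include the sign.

−£97 billion

Spending multiplier = 1/(1 − MPC) = 1/(1 − 0.79) = 1/0.21 ≈ 4.762.
Tax multiplier = −c·k = −0.79/0.21 ≈ −3.762. Need ΔY = +£364 billion, so ΔT = ΔY/(−c·k) = −(+£364 billion) × 0.21 / 0.79 ≈ −£97 billion.
The government should cut lump-sum taxes by £97 billion.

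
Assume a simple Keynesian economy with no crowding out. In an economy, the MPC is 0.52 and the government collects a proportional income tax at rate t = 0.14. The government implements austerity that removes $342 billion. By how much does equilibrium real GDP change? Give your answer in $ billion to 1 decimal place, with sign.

−$618.7 billion

Government-spending multiplier = 1/(1 − c(1−t)) = 1/(1 − 0.52×0.86) = 1/0.5528 ≈ 1.809.
ΔY = k × ΔG = (−$342 billion) / 0.5528 ≈ −$618.7 billion.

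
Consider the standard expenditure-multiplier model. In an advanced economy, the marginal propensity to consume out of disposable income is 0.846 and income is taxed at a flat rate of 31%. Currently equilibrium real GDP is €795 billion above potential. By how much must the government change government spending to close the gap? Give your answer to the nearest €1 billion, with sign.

−€331 billion

Spending multiplier = 1/(1 − c(1−t)) = 1/(1 − 0.846×0.69) = 1/0.41626 ≈ 2.402.
Need ΔY = −€795 billion, so ΔG = ΔY/k = (−€795 billion) × 0.41626 ≈ −€331 billion.
The government should cut government spending by €331 billion.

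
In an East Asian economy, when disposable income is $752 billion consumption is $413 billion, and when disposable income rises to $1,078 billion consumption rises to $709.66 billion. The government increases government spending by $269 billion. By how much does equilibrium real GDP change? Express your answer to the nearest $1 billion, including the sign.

MPC = ΔC/ΔYd = (709.66 − 413)/(1,078 − 752) = 296.66/326 = 0.91.
Expenditure multiplier = 1/(1 − MPC) = 1/(1 − 0.91) = 1/0.09 ≈ 11.111.
ΔY = k × ΔG = (+$269 billion) / 0.09 ≈ +$2,989 billion.

+$2,989 billion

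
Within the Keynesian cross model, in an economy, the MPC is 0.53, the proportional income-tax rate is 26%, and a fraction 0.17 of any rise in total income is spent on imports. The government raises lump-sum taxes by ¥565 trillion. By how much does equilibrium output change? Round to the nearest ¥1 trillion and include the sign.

−¥385 trillion

A lump-sum tax change of +¥565 trillion shifts disposable income by −¥565 trillion; first-round consumption changes by −c × ΔT = −0.53 × (+¥565 trillion) = −¥299.45 trillion.
Expenditure multiplier = 1/(1 − c(1−t) + m) = 1/(1 − 0.53×0.74 + 0.17) = 1/0.7778 ≈ 1.286.
The tax multiplier is −c × k ≈ −0.681, so ΔY = k × (−c·ΔT) = (−¥299.45 trillion) / 0.7778 ≈ −¥385 trillion.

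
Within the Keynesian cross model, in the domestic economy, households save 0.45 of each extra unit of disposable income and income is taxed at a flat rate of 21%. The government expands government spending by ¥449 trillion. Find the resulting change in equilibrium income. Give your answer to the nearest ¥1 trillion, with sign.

MPC = 1 − MPS = 1 − 0.45 = 0.55.
Government-spending multiplier = 1/(1 − c(1−t)) = 1/(1 − 0.55×0.79) = 1/0.5655 ≈ 1.768.
ΔY = k × ΔG = (+¥449 trillion) / 0.5655 ≈ +¥794 trillion.

+¥794 trillion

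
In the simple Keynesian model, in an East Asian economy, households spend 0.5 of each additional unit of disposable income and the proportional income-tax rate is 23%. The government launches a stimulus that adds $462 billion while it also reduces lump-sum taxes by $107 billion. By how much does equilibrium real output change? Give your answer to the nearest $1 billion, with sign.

Expenditure multiplier = 1/(1 − c(1−t)) = 1/(1 − 0.5×0.77) = 1/0.615 ≈ 1.626.
ΔG contributes k·ΔG = (+$462 billion) / 0.615 ≈ +$751.2 billion.
ΔT of −$107 billion changes first-round spending by −c·ΔT = +$53.5 billion, contributing k·(−c·ΔT) = (+$53.5 billion) / 0.615 ≈ +$87 billion.
Net ΔY = k(ΔG − c·ΔT) = (+$515.5 billion) / 0.615 ≈ +$838 billion.

+$838 billion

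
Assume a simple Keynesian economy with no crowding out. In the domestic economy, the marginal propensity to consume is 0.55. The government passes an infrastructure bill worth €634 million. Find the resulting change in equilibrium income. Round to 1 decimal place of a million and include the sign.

Spending multiplier = 1/(1 − MPC) = 1/(1 − 0.55) = 1/0.45 ≈ 2.222.
ΔY = k × ΔG = (+€634 million) / 0.45 ≈ +€1,408.9 million.

+€1,408.9 million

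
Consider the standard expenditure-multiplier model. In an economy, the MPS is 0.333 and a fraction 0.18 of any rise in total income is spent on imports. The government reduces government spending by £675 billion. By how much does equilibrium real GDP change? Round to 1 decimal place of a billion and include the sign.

−£1,315.8 billion

MPC = 1 − MPS = 1 − 0.333 = 0.667.
Spending multiplier = 1/(1 − c + m) = 1/(1 − 0.667 + 0.18) = 1/0.513 ≈ 1.949.
ΔY = k × ΔG = (−£675 billion) / 0.513 ≈ −£1,315.8 billion.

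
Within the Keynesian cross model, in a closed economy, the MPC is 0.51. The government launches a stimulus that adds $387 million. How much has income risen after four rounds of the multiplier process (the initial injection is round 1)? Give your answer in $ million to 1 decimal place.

$736.4 million

Round 1 adds ΔG = $387 million; each later round is MPC = 0.51 times the previous.
After 4 rounds: 387 + 197.37 + 100.6587 + 51.335937 = ΔG·(1 − c^4)/(1 − c) = 387 × (1 − 0.06765201)/0.49 ≈ $736.4 million.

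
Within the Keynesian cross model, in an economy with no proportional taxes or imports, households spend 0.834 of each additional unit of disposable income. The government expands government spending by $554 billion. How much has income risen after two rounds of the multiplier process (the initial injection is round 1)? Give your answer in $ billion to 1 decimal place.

$1,016.0 billion

Round 1 adds ΔG = $554 billion; each later round is MPC = 0.834 times the previous.
After 2 rounds: 554 + 462.036 = ΔG·(1 − c^2)/(1 − c) = 554 × (1 − 0.695556)/0.166 ≈ $1,016 billion.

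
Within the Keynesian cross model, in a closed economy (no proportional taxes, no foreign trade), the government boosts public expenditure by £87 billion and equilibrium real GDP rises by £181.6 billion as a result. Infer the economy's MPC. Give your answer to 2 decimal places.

0.52

Implied spending multiplier k = ΔY/ΔG = 181.6/87 ≈ 2.0874.
Since k = 1/(1 − MPC), MPC = 1 − 1/k = 1 − ΔG/ΔY = 1 − 87/181.6 ≈ 0.52.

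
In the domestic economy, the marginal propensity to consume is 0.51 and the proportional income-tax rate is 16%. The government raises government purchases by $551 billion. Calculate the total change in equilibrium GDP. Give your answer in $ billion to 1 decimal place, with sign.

Expenditure multiplier = 1/(1 − c(1−t)) = 1/(1 − 0.51×0.84) = 1/0.5716 ≈ 1.749.
ΔY = k × ΔG = (+$551 billion) / 0.5716 ≈ +$964 billion.

+$964.0 billion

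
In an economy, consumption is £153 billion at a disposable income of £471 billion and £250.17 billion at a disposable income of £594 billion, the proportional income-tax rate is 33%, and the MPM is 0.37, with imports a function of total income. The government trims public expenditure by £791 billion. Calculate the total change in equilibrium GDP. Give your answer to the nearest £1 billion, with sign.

MPC = ΔC/ΔYd = (250.17 − 153)/(594 − 471) = 97.17/123 = 0.79.
Expenditure multiplier = 1/(1 − c(1−t) + m) = 1/(1 − 0.79×0.67 + 0.37) = 1/0.8407 ≈ 1.189.
ΔY = k × ΔG = (−£791 billion) / 0.8407 ≈ −£941 billion.

−£941 billion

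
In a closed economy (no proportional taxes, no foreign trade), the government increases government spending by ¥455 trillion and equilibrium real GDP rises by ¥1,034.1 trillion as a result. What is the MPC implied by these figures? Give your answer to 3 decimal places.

Implied spending multiplier k = ΔY/ΔG = 1,034.1/455 ≈ 2.2727.
Since k = 1/(1 − MPC), MPC = 1 − 1/k = 1 − ΔG/ΔY = 1 − 455/1,034.1 ≈ 0.560.

0.560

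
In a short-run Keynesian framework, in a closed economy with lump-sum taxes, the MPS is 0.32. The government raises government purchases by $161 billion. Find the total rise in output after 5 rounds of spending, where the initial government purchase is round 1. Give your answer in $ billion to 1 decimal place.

$430.0 billion

MPC = 1 − MPS = 1 − 0.32 = 0.68.
Round 1 adds ΔG = $161 billion; each later round is MPC = 0.68 times the previous.
After 5 rounds: 161 + 109.48 + 74.4464 + 50.623552 + 34.42401536 = ΔG·(1 − c^5)/(1 − c) = 161 × (1 − 0.1453933568)/0.32 ≈ $430 billion.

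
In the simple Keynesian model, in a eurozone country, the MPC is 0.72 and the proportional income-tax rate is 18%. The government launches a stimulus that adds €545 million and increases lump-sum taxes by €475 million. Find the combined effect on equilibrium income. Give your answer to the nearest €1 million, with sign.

+€496 million

Expenditure multiplier = 1/(1 − c(1−t)) = 1/(1 − 0.72×0.82) = 1/0.4096 ≈ 2.441.
ΔG contributes k·ΔG = (+€545 million) / 0.4096 ≈ +€1,330.6 million.
ΔT of +€475 million changes first-round spending by −c·ΔT = −€342 million, contributing k·(−c·ΔT) = (−€342 million) / 0.4096 ≈ −€835 million.
Net ΔY = k(ΔG − c·ΔT) = (+€203 million) / 0.4096 ≈ +€496 million.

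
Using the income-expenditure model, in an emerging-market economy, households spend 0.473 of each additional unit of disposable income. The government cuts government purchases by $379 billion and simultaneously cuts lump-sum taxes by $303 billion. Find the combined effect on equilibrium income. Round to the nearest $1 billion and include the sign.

−$447 billion

Expenditure multiplier = 1/(1 − MPC) = 1/(1 − 0.473) = 1/0.527 ≈ 1.898.
ΔG contributes k·ΔG = (−$379 billion) / 0.527 ≈ −$719.2 billion.
ΔT of −$303 billion changes first-round spending by −c·ΔT = +$143.319 billion, contributing k·(−c·ΔT) = (+$143.319 billion) / 0.527 ≈ +$272 billion.
Net ΔY = k(ΔG − c·ΔT) = (−$235.681 billion) / 0.527 ≈ −$447 billion.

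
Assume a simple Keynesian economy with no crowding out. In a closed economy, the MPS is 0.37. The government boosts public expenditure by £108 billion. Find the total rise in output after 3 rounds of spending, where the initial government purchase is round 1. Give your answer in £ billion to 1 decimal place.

MPC = 1 − MPS = 1 − 0.37 = 0.63.
Round 1 adds ΔG = £108 billion; each later round is MPC = 0.63 times the previous.
After 3 rounds: 108 + 68.04 + 42.8652 = ΔG·(1 − c^3)/(1 − c) = 108 × (1 − 0.250047)/0.37 ≈ £218.9 billion.

£218.9 billion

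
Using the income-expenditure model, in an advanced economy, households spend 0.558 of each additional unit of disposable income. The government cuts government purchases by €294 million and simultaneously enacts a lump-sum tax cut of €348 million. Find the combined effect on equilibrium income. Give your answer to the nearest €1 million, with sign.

−€226 million

Expenditure multiplier = 1/(1 − MPC) = 1/(1 − 0.558) = 1/0.442 ≈ 2.262.
ΔG contributes k·ΔG = (−€294 million) / 0.442 ≈ −€665.2 million.
ΔT of −€348 million changes first-round spending by −c·ΔT = +€194.184 million, contributing k·(−c·ΔT) = (+€194.184 million) / 0.442 ≈ +€439.3 million.
Net ΔY = k(ΔG − c·ΔT) = (−€99.816 million) / 0.442 ≈ −€226 million.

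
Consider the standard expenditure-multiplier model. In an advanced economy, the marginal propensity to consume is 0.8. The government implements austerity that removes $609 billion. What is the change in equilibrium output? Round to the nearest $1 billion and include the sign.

−$3,045 billion

Government-spending multiplier = 1/(1 − MPC) = 1/(1 − 0.8) = 1/0.2 = 5.
ΔY = k × ΔG = (−$609 billion) / 0.2 = −$3,045 billion.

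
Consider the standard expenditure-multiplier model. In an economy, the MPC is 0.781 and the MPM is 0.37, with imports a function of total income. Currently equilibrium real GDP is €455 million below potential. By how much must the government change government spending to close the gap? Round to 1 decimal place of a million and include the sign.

Spending multiplier = 1/(1 − c + m) = 1/(1 − 0.781 + 0.37) = 1/0.589 ≈ 1.698.
Need ΔY = +€455 million, so ΔG = ΔY/k = (+€455 million) × 0.589 ≈ +€268 million.
The government should increase government spending by €268 million.

+€268.0 million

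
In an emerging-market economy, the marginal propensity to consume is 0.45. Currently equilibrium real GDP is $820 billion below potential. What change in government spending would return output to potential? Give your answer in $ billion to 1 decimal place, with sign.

+$451.0 billion

Spending multiplier = 1/(1 − MPC) = 1/(1 − 0.45) = 1/0.55 ≈ 1.818.
Need ΔY = +$820 billion, so ΔG = ΔY/k = (+$820 billion) × 0.55 = +$451 billion.
The government should increase government spending by $451 billion.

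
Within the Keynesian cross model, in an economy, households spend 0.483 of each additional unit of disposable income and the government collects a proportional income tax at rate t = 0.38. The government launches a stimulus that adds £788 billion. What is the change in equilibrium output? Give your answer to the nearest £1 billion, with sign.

Expenditure multiplier = 1/(1 − c(1−t)) = 1/(1 − 0.483×0.62) = 1/0.70054 ≈ 1.427.
ΔY = k × ΔG = (+£788 billion) / 0.70054 ≈ +£1,125 billion.

+£1,125 billion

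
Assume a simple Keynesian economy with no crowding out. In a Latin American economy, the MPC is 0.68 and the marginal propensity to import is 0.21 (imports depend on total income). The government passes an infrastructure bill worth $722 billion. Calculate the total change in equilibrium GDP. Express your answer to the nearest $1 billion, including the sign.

+$1,362 billion

Spending multiplier = 1/(1 − c + m) = 1/(1 − 0.68 + 0.21) = 1/0.53 ≈ 1.887.
ΔY = k × ΔG = (+$722 billion) / 0.53 ≈ +$1,362 billion.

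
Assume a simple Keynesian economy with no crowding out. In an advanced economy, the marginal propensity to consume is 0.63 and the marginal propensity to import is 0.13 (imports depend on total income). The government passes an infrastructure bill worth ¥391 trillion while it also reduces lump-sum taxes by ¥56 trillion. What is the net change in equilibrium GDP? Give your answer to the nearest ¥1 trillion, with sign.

Expenditure multiplier = 1/(1 − c + m) = 1/(1 − 0.63 + 0.13) = 1/0.5 = 2.
ΔG contributes k·ΔG = (+¥391 trillion) / 0.5 = +¥782 trillion.
ΔT of −¥56 trillion changes first-round spending by −c·ΔT = +¥35.28 trillion, contributing k·(−c·ΔT) = (+¥35.28 trillion) / 0.5 ≈ +¥70.6 trillion.
Net ΔY = k(ΔG − c·ΔT) = (+¥426.28 trillion) / 0.5 ≈ +¥853 trillion.

+¥853 trillion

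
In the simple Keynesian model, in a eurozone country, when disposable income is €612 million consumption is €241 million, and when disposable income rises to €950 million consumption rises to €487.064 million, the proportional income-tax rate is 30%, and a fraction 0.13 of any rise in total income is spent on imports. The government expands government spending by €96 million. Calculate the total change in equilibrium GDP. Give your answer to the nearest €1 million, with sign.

+€155 million

MPC = ΔC/ΔYd = (487.064 − 241)/(950 − 612) = 246.064/338 = 0.728.
Spending multiplier = 1/(1 − c(1−t) + m) = 1/(1 − 0.728×0.7 + 0.13) = 1/0.6204 ≈ 1.612.
ΔY = k × ΔG = (+€96 million) / 0.6204 ≈ +€155 million.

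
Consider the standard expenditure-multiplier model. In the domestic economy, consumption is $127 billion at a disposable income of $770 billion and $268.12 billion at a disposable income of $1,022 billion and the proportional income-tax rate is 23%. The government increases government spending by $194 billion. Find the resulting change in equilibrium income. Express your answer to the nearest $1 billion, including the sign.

+$341 billion

MPC = ΔC/ΔYd = (268.12 − 127)/(1,022 − 770) = 141.12/252 = 0.56.
Expenditure multiplier = 1/(1 − c(1−t)) = 1/(1 − 0.56×0.77) = 1/0.5688 ≈ 1.758.
ΔY = k × ΔG = (+$194 billion) / 0.5688 ≈ +$341 billion.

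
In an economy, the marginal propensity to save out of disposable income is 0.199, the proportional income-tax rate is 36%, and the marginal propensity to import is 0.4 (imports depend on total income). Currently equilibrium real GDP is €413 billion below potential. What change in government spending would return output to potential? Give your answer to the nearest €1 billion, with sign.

+€366 billion

MPC = 1 − MPS = 1 − 0.199 = 0.801.
Spending multiplier = 1/(1 − c(1−t) + m) = 1/(1 − 0.801×0.64 + 0.4) = 1/0.88736 ≈ 1.127.
Need ΔY = +€413 billion, so ΔG = ΔY/k = (+€413 billion) × 0.88736 ≈ +€366 billion.
The government should increase government spending by €366 billion.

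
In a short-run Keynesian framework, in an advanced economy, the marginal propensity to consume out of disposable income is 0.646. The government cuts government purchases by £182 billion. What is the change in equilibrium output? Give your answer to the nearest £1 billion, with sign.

−£514 billion

Expenditure multiplier = 1/(1 − MPC) = 1/(1 − 0.646) = 1/0.354 ≈ 2.825.
ΔY = k × ΔG = (−£182 billion) / 0.354 ≈ −£514 billion.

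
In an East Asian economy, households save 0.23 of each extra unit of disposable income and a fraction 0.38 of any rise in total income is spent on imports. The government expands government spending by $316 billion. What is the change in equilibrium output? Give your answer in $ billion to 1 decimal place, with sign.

MPC = 1 − MPS = 1 − 0.23 = 0.77.
Expenditure multiplier = 1/(1 − c + m) = 1/(1 − 0.77 + 0.38) = 1/0.61 ≈ 1.639.
ΔY = k × ΔG = (+$316 billion) / 0.61 ≈ +$518 billion.

+$518.0 billion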